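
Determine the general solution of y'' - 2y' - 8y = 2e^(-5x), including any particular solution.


Characteristic roots of r² - 2r - 8 = 0 are -2, 4.
y_h = C₁e^(-2x) + C₂e^(4x).
Forcing exponent -5 is not a characteristic root; try y_p = Ae^(-5x).
Substitute: A·(25 + (-2)·-5 + (-8)) = A·27 = 2, so A = 2/27.
General solution: y = C₁e^(-2x) + C₂e^(4x) + (2/27)e^(-5x).


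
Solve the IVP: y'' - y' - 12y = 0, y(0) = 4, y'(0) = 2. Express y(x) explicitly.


Characteristic roots of r² - r - 12 = 0 are -3, 4.
General solution y = c₁ e^(-3x) + c₂ e^(4x).
Apply y(0) = 4: c₁ + c₂ = 4. Apply y'(0) = 2: -3 c₁ + 4 c₂ = 2.
Solve: c₁ = 2, c₂ = 2.
Particular solution: y = 2e^(-3x) + 2e^(4x).


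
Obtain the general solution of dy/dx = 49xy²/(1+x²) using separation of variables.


Separate: dy/y² = 49x/(1+x²) dx.
Integrate LHS: ∫ dy/y² = -1/y.
Integrate RHS via u = 1+x²: (49/2)ln(1+x²) + C.
Result: -1/y = (49/2)ln(1+x²) + C.


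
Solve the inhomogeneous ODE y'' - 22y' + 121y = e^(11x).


Characteristic polynomial (r - 11)² = 0; repeated root r = 11.
y_h = (C₁ + C₂x)e^(11x). Forcing matches the repeated root (resonance), so try y_p = Ax² e^(11x).
Substitute and solve for A: 2A = 1, so A = 1/2.
General solution: y = (C₁ + C₂x + (1/2)x²)e^(11x).


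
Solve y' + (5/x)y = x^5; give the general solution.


P(x) = 5/x ⇒ μ = x^5.
(x^5 y)' = x^10 ⇒ x^5 y = x^11/(11) + C.
Solve for y: y = (1/11)x^6 + C/x^5.


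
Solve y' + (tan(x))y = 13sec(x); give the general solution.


P(x) = tan(x) ⇒ μ = e^(∫tan(x)dx) = sec(x).
(sec(x) y)' = 13sec²(x) ⇒ sec(x) y = 13tan(x) + C.
Multiply by cos(x): y = 13sin(x) + C·cos(x).


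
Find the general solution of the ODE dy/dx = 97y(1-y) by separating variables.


Separate: dy/[y(1-y)] = 97 dx.
Partial fractions: 1/[y(1-y)] = 1/y + 1/(1-y).
Integrate: ln|y/(1-y)| = 97x + C₀.
Solve for y: y = 1/(1 + Ce^(-97x)).


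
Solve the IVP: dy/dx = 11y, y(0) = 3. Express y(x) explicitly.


General solution of y' = 11y is y = Ce^(11x).
Apply y(0) = 3: C = 3.
Particular solution: y = 3e^(11x).


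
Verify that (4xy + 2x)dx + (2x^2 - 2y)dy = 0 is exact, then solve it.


Check exactness: ∂M/∂y = 4x and ∂N/∂x = 4x; equal, so the equation is exact.
Integrate M with respect to x (treating y as constant): ∫M dx = 2x^2y + x^2 + h(y).
Differentiate w.r.t. y and set equal to N: the x-dependent terms already match, leaving h'(y) = -2y. Integrate: h(y) = -y^2.
So F(x,y) = 2x^2y - y^2 + x^2.
General solution: 2x^2y - y^2 + x^2 = C.


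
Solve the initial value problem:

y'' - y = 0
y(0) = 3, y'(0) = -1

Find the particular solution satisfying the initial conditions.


Characteristic roots of r² - 1 = 0 are -1, 1.
General solution y = c₁ e^(-x) + c₂ e^(x).
Apply y(0) = 3: c₁ + c₂ = 3. Apply y'(0) = -1: -1 c₁ + 1 c₂ = -1.
Solve: c₁ = 2, c₂ = 1.
Particular solution: y = 2e^(-x) + e^(x).


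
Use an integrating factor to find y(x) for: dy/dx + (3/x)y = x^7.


P(x) = 3/x ⇒ μ = x^3.
(x^3 y)' = x^10 ⇒ x^3 y = x^11/(11) + C.
Solve for y: y = (1/11)x^8 + C/x^3.


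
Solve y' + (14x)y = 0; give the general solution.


P(x) = 14x ⇒ μ = e^(7x²).
Q(x) = 0 so μ y is constant: y = Ce^(-7x²).


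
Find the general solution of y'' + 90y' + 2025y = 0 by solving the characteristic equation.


Characteristic equation: r² + 90r + 2025 = 0, i.e. (r + 45)² = 0.
Repeated root r = -45; include an x factor for the second linearly independent solution.
General solution: y = (C₁ + C₂x)e^(-45x).


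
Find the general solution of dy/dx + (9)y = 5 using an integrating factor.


P(x) = 9, Q(x) = 5; integrating factor μ = e^(9x).
(μ y)' = 5e^(9x) ⇒ μ y = (5/9)e^(9x) + C.
Divide by μ: y = 5/9 + Ce^(-9x).


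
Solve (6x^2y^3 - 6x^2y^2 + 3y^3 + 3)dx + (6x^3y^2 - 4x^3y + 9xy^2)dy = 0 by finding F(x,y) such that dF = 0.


Check exactness: ∂M/∂y = 18x^2y^2 - 12x^2y + 9y^2 and ∂N/∂x = 18x^2y^2 - 12x^2y + 9y^2; equal, so the equation is exact.
Integrate M with respect to x (treating y as constant): ∫M dx = 2x^3y^3 - 2x^3y^2 + 3xy^3 + 3x + h(y).
Differentiate w.r.t. y and set equal to N: all terms match, so h'(y) = 0 and h is a constant absorbed into C.
General solution: 2x^3y^3 - 2x^3y^2 + 3xy^3 + 3x = C.


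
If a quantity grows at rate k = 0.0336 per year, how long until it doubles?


Exponential growth: P(t) = P₀ e^(0.0336t). Set P(t)/P₀ = 2: e^(0.0336t) = 2.
Solve: t = ln(2)/0.0336 ≈ 20.63 years.


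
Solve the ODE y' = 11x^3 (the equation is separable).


Integrate both sides with respect to x: y = ∫ 11x^3 dx = (11/4)x^4 + C.


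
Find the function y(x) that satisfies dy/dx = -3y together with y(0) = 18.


General solution of y' = -3y is y = Ce^(-3x).
Apply y(0) = 18: C = 18.
Particular solution: y = 18e^(-3x).


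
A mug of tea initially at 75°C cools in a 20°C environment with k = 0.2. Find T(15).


Newton's law: dT/dt = -k(T - T_a) has solution T(t) = T_a + (T₀ - T_a)e^(-kt).
Plug in T_a = 20, T₀ = 75, k = 0.2, t = 15: T(15) = 20 + (55)e^(-3.00) ≈ 22.7°C.


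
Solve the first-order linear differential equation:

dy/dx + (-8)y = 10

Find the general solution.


P(x) = -8 ⇒ μ = e^(-8x).
(μ y)' = 10e^(-8x) ⇒ μ y = -(5/4)e^(-8x) + C.
Divide by μ: y = -5/4 + Ce^(8x).


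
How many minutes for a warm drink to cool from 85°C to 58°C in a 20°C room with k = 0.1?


From T(t) = T_a + (T₀ - T_a)e^(-kt), set T(t) = 58:
(58 - 20) / (85 - 20) = e^(-0.1t), so t = -ln(0.585)/0.1 ≈ 5.4 minutes.


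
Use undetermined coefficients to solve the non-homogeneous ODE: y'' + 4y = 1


Homogeneous part: r² + 4 = 0 ⇒ r = ±2i, so y_h = C₁cos(2x) + C₂sin(2x).
Try constant y_p = A; plug in: 4A = 1 ⇒ A = 1/4.
General solution: y = C₁cos(2x) + C₂sin(2x) + 1/4.


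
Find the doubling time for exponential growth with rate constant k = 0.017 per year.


Exponential growth: P(t) = P₀ e^(0.017t). Set P(t)/P₀ = 2: e^(0.017t) = 2.
Solve: t = ln(2)/0.017 ≈ 40.77 years.


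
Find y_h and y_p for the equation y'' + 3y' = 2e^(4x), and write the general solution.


Characteristic roots of r² + 3r = 0 are 0, -3.
y_h = C₁ + C₂e^(-3x).
Forcing exponent 4 is not a characteristic root; try y_p = Ae^(4x).
Substitute: A·(16 + (3)·4 + (0)) = A·28 = 2, so A = 1/14.
General solution: y = C₁ + C₂e^(-3x) + (1/14)e^(4x).


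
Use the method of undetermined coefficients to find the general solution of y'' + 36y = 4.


Homogeneous part: r² + 36 = 0 ⇒ r = ±6i, so y_h = C₁cos(6x) + C₂sin(6x).
Try constant y_p = A; plug in: 36A = 4 ⇒ A = 1/9.
General solution: y = C₁cos(6x) + C₂sin(6x) + 1/9.


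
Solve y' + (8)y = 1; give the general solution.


P(x) = 8, Q(x) = 1; integrating factor μ = e^(8x).
(μ y)' = e^(8x) ⇒ μ y = (1/8)e^(8x) + C.
Divide by μ: y = 1/8 + Ce^(-8x).


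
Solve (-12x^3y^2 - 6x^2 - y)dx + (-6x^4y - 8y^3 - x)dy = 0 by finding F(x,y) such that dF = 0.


Check exactness: ∂M/∂y = -24x^3y - 1 and ∂N/∂x = -24x^3y - 1; equal, so the equation is exact.
Integrate M with respect to x (treating y as constant): ∫M dx = -3x^4y^2 - 2x^3 - xy + h(y).
Differentiate w.r.t. y and set equal to N: the x-dependent terms already match, leaving h'(y) = -8y^3. Integrate: h(y) = -2y^4.
So F(x,y) = -3x^4y^2 - 2y^4 - 2x^3 - xy.
General solution: -3x^4y^2 - 2y^4 - 2x^3 - xy = C.


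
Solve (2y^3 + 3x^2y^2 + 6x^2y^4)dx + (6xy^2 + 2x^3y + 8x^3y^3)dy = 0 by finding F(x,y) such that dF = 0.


Check exactness: ∂M/∂y = 6y^2 + 6x^2y + 24x^2y^3 and ∂N/∂x = 6y^2 + 6x^2y + 24x^2y^3; equal, so the equation is exact.
Integrate M with respect to x (treating y as constant): ∫M dx = 2xy^3 + x^3y^2 + 2x^3y^4 + h(y).
Differentiate w.r.t. y and set equal to N: all terms match, so h'(y) = 0 and h is a constant absorbed into C.
General solution: 2xy^3 + x^3y^2 + 2x^3y^4 = C.


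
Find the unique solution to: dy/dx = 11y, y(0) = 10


General solution of y' = 11y is y = Ce^(11x).
Apply y(0) = 10: C = 10.
Particular solution: y = 10e^(11x).


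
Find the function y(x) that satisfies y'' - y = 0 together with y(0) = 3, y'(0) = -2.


Characteristic roots of r² - 1 = 0 are -1, 1.
General solution y = c₁ e^(-x) + c₂ e^(x).
Apply y(0) = 3: c₁ + c₂ = 3. Apply y'(0) = -2: -1 c₁ + 1 c₂ = -2.
Solve: c₁ = 5/2, c₂ = 1/2.
Particular solution: y = (5/2)e^(-x) + (1/2)e^(x).


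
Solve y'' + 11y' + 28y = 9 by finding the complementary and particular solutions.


Characteristic roots of r² + 11r + 28 = 0 are -7, -4.
y_h = C₁e^(-7x) + C₂e^(-4x).
Constant forcing; try y_p = A. Then 28A = 9 ⇒ A = 9/28.
General solution: y = C₁e^(-7x) + C₂e^(-4x) + 9/28.


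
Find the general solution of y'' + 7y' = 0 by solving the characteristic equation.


Characteristic equation: r² + 7r = 0.
Factor: (r - 0)(r + 7) = 0 ⇒ r = 0, -7 (distinct real).
General solution: y = C₁ + C₂e^(-7x).


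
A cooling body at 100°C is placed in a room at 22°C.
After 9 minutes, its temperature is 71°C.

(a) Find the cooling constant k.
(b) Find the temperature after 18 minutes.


Newton's law: T(t) = T_a + (T₀ - T_a)e^(-kt).
(a) Use T(9) = 71: (71 - 22)/(100 - 22) = e^(-k·9), so k = -ln(0.628)/9 ≈ 0.0517.
(b) Apply k to t = 18: T(18) = 22 + (78)e^(-0.930) ≈ 52.8°C.


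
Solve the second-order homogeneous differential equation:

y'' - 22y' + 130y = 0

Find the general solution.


Characteristic equation: r² - 22r + 130 = 0.
Discriminant is negative; roots r = 11 ± 3i (complex conjugate pair).
General solution uses e^(α x)(C₁ cos(β x) + C₂ sin(β x)): y = e^(11x)(C₁cos(3x) + C₂sin(3x)).


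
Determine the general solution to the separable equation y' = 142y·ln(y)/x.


Separate: dy/[y ln(y)] = 142 dx/x.
Substitute u = ln(y): du/u = 142 dx/x.
Integrate: ln|ln(y)| = 142ln|x| + C₀, hence ln(y) = C·x^142.


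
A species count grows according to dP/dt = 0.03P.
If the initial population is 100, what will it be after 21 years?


The ODE dP/dt = 0.03P has solution P(t) = P(0)e^(0.03t).
Substitute P(0) = 100 and t = 21: P(21) = 100 e^(0.63) ≈ 188.


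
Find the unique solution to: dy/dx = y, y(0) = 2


General solution of y' = y is y = Ce^(x).
Apply y(0) = 2: C = 2.
Particular solution: y = 2e^(x).


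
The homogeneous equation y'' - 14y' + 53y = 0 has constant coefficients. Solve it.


Characteristic equation: r² - 14r + 53 = 0.
Discriminant is negative; roots r = 7 ± 2i (complex conjugate pair).
General solution uses e^(α x)(C₁ cos(β x) + C₂ sin(β x)): y = e^(7x)(C₁cos(2x) + C₂sin(2x)).


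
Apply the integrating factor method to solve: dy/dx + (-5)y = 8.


P(x) = -5 ⇒ μ = e^(-5x).
(μ y)' = 8e^(-5x) ⇒ μ y = -(8/5)e^(-5x) + C.
Divide by μ: y = -8/5 + Ce^(5x).


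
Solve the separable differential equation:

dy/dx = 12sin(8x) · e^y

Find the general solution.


Separate: e^(-y) dy = 12sin(8x) dx.
Integrate: -e^(-y) = -(3/2)cos(8x) + C₀.
Rearrange: e^(-y) = (3/2)cos(8x) + C.


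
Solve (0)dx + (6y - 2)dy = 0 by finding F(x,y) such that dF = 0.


Check exactness: ∂M/∂y = 0 and ∂N/∂x = 0; equal, so the equation is exact.
Integrate M with respect to x (treating y as constant): ∫M dx = 0 + h(y).
Differentiate w.r.t. y and set equal to N: the x-dependent terms already match, leaving h'(y) = 6y - 2. Integrate: h(y) = 3y^2 - 2y.
So F(x,y) = 3y^2 - 2y.
General solution: 3y^2 - 2y = C.


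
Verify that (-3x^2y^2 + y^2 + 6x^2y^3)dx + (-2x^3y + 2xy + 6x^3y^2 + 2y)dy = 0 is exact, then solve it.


Check exactness: ∂M/∂y = -6x^2y + 2y + 18x^2y^2 and ∂N/∂x = -6x^2y + 2y + 18x^2y^2; equal, so the equation is exact.
Integrate M with respect to x (treating y as constant): ∫M dx = -x^3y^2 + xy^2 + 2x^3y^3 + h(y).
Differentiate w.r.t. y and set equal to N: the x-dependent terms already match, leaving h'(y) = 2y. Integrate: h(y) = y^2.
So F(x,y) = -x^3y^2 + xy^2 + 2x^3y^3 + y^2.
General solution: -x^3y^2 + xy^2 + 2x^3y^3 + y^2 = C.


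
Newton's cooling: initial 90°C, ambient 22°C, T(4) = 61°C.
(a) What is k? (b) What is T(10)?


Newton's law: T(t) = T_a + (T₀ - T_a)e^(-kt).
(a) Use T(4) = 61: (61 - 22)/(90 - 22) = e^(-k·4), so k = -ln(0.574)/4 ≈ 0.1390.
(b) Apply k to t = 10: T(10) = 22 + (68)e^(-1.390) ≈ 38.9°C.


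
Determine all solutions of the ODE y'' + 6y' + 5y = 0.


Characteristic equation: r² + 6r + 5 = 0.
Factor: (r + 5)(r + 1) = 0 ⇒ r = -5, -1 (distinct real).
General solution: y = C₁e^(-5x) + C₂e^(-x).


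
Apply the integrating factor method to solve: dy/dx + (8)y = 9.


P(x) = 8, Q(x) = 9; integrating factor μ = e^(8x).
(μ y)' = 9e^(8x) ⇒ μ y = (9/8)e^(8x) + C.
Divide by μ: y = 9/8 + Ce^(-8x).


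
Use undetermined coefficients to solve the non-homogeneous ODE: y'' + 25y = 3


Homogeneous part: r² + 25 = 0 ⇒ r = ±5i, so y_h = C₁cos(5x) + C₂sin(5x).
Try constant y_p = A; plug in: 25A = 3 ⇒ A = 3/25.
General solution: y = C₁cos(5x) + C₂sin(5x) + 3/25.


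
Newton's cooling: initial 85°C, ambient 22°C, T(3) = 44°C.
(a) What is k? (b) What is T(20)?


Newton's law: T(t) = T_a + (T₀ - T_a)e^(-kt).
(a) Use T(3) = 44: (44 - 22)/(85 - 22) = e^(-k·3), so k = -ln(0.349)/3 ≈ 0.3507.
(b) Apply k to t = 20: T(20) = 22 + (63)e^(-7.014) ≈ 22.1°C.


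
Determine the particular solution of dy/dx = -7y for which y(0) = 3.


General solution of y' = -7y is y = Ce^(-7x).
Apply y(0) = 3: C = 3.
Particular solution: y = 3e^(-7x).


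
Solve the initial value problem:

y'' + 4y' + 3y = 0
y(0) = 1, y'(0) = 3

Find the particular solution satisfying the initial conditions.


Characteristic roots of r² + 4r + 3 = 0 are -1, -3.
General solution y = c₁ e^(-x) + c₂ e^(-3x).
Apply y(0) = 1: c₁ + c₂ = 1. Apply y'(0) = 3: -1 c₁ - 3 c₂ = 3.
Solve: c₁ = 3, c₂ = -2.
Particular solution: y = 3e^(-x) - 2e^(-3x).


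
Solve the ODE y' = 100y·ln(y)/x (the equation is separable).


Separate: dy/[y ln(y)] = 100 dx/x.
Substitute u = ln(y): du/u = 100 dx/x.
Integrate: ln|ln(y)| = 100ln|x| + C₀, hence ln(y) = C·x^100.


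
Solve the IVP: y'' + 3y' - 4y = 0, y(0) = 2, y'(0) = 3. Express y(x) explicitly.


Characteristic roots of r² + 3r - 4 = 0 are 1, -4.
General solution y = c₁ e^(x) + c₂ e^(-4x).
Apply y(0) = 2: c₁ + c₂ = 2. Apply y'(0) = 3: 1 c₁ - 4 c₂ = 3.
Solve: c₁ = 11/5, c₂ = -1/5.
Particular solution: y = (11/5)e^(x) - (1/5)e^(-4x).


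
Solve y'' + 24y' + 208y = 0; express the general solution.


Characteristic equation: r² + 24r + 208 = 0.
Discriminant is negative; roots r = -12 ± 8i (complex conjugate pair).
General solution uses e^(α x)(C₁ cos(β x) + C₂ sin(β x)): y = e^(-12x)(C₁cos(8x) + C₂sin(8x)).


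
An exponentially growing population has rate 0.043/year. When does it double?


Exponential growth: P(t) = P₀ e^(0.043t). Set P(t)/P₀ = 2: e^(0.043t) = 2.
Solve: t = ln(2)/0.043 ≈ 16.12 years.


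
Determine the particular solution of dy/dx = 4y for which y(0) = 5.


General solution of y' = 4y is y = Ce^(4x).
Apply y(0) = 5: C = 5.
Particular solution: y = 5e^(4x).


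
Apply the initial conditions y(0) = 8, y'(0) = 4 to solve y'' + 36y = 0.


Characteristic roots of r² + 36 = 0 are ±6i, so y = C₁cos(6x) + C₂sin(6x).
Apply y(0) = 8: C₁ = 8. Differentiate and apply y'(0) = 4: 6·C₂ = 4, so C₂ = 2/3.
Particular solution: y = 8cos(6x) + (2/3)sin(6x).


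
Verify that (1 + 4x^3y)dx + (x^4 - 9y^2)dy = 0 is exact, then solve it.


Check exactness: ∂M/∂y = 4x^3 and ∂N/∂x = 4x^3; equal, so the equation is exact.
Integrate M with respect to x (treating y as constant): ∫M dx = x + x^4y + h(y).
Differentiate w.r.t. y and set equal to N: the x-dependent terms already match, leaving h'(y) = -9y^2. Integrate: h(y) = -3y^3.
So F(x,y) = x + x^4y - 3y^3.
General solution: x + x^4y - 3y^3 = C.


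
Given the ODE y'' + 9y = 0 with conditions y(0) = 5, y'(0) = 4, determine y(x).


Characteristic roots of r² + 9 = 0 are ±3i, so y = C₁cos(3x) + C₂sin(3x).
Apply y(0) = 5: C₁ = 5. Differentiate and apply y'(0) = 4: 3·C₂ = 4, so C₂ = 4/3.
Particular solution: y = 5cos(3x) + (4/3)sin(3x).


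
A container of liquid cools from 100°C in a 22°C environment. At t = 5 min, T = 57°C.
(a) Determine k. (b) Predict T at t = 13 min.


Newton's law: T(t) = T_a + (T₀ - T_a)e^(-kt).
(a) Use T(5) = 57: (57 - 22)/(100 - 22) = e^(-k·5), so k = -ln(0.449)/5 ≈ 0.1603.
(b) Apply k to t = 13: T(13) = 22 + (78)e^(-2.084) ≈ 31.7°C.


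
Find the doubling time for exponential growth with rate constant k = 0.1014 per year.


Exponential growth: P(t) = P₀ e^(0.1014t). Set P(t)/P₀ = 2: e^(0.1014t) = 2.
Solve: t = ln(2)/0.1014 ≈ 6.84 years.


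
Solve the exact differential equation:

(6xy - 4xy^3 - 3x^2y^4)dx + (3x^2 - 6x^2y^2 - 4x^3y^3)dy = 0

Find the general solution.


Check exactness: ∂M/∂y = 6x - 12xy^2 - 12x^2y^3 and ∂N/∂x = 6x - 12xy^2 - 12x^2y^3; equal, so the equation is exact.
Integrate M with respect to x (treating y as constant): ∫M dx = 3x^2y - 2x^2y^3 - x^3y^4 + h(y).
Differentiate w.r.t. y and set equal to N: all terms match, so h'(y) = 0 and h is a constant absorbed into C.
General solution: 3x^2y - 2x^2y^3 - x^3y^4 = C.


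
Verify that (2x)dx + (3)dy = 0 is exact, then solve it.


Check exactness: ∂M/∂y = 0 and ∂N/∂x = 0; equal, so the equation is exact.
Integrate M with respect to x (treating y as constant): ∫M dx = x^2 + h(y).
Differentiate w.r.t. y and set equal to N: the x-dependent terms already match, leaving h'(y) = 3. Integrate: h(y) = 3y.
So F(x,y) = x^2 + 3y.
General solution: x^2 + 3y = C.


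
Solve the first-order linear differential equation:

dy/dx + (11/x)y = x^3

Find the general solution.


P(x) = 11/x ⇒ μ = x^11.
(x^11 y)' = x^14 ⇒ x^11 y = x^15/(15) + C.
Solve for y: y = (1/15)x^4 + C/x^11.


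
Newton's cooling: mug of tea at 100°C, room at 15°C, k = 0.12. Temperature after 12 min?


Newton's law: dT/dt = -k(T - T_a) has solution T(t) = T_a + (T₀ - T_a)e^(-kt).
Plug in T_a = 15, T₀ = 100, k = 0.12, t = 12: T(12) = 15 + (85)e^(-1.44) ≈ 35.1°C.


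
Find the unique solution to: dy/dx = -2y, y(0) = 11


General solution of y' = -2y is y = Ce^(-2x).
Apply y(0) = 11: C = 11.
Particular solution: y = 11e^(-2x).


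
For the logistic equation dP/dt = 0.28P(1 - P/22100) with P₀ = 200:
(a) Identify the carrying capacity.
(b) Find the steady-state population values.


Logistic ODE dP/dt = 0.28P(1 - P/22100) has equilibria where dP/dt = 0, i.e. P = 0 or P = 22100.
The coefficient (1 - P/K) = 0 when P = K, identifying K = 22100 as the carrying capacity.
(a) K = 22100; (b) equilibria P = 0 and P = 22100.


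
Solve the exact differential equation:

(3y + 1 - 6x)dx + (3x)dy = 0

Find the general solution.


Check exactness: ∂M/∂y = 3 and ∂N/∂x = 3; equal, so the equation is exact.
Integrate M with respect to x (treating y as constant): ∫M dx = 3xy + x - 3x^2 + h(y).
Differentiate w.r.t. y and set equal to N: all terms match, so h'(y) = 0 and h is a constant absorbed into C.
General solution: 3xy + x - 3x^2 = C.


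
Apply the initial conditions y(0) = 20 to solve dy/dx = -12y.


General solution of y' = -12y is y = Ce^(-12x).
Apply y(0) = 20: C = 20.
Particular solution: y = 20e^(-12x).


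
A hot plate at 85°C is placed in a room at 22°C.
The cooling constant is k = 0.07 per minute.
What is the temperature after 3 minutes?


Newton's law: dT/dt = -k(T - T_a) has solution T(t) = T_a + (T₀ - T_a)e^(-kt).
Plug in T_a = 22, T₀ = 85, k = 0.07, t = 3: T(3) = 22 + (63)e^(-0.21) ≈ 73.1°C.


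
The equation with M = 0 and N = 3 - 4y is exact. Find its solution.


Check exactness: ∂M/∂y = 0 and ∂N/∂x = 0; equal, so the equation is exact.
Integrate M with respect to x (treating y as constant): ∫M dx = 0 + h(y).
Differentiate w.r.t. y and set equal to N: the x-dependent terms already match, leaving h'(y) = 3 - 4y. Integrate: h(y) = 3y - 2y^2.
So F(x,y) = 3y - 2y^2.
General solution: 3y - 2y^2 = C.


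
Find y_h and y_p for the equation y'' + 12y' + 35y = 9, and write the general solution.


Characteristic roots of r² + 12r + 35 = 0 are -5, -7.
y_h = C₁e^(-5x) + C₂e^(-7x).
Constant forcing; try y_p = A. Then 35A = 9 ⇒ A = 9/35.
General solution: y = C₁e^(-5x) + C₂e^(-7x) + 9/35.


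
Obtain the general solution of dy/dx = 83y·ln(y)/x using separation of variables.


Separate: dy/[y ln(y)] = 83 dx/x.
Substitute u = ln(y): du/u = 83 dx/x.
Integrate: ln|ln(y)| = 83ln|x| + C₀, hence ln(y) = C·x^83.


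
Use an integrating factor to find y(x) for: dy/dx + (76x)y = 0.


P(x) = 76x ⇒ μ = e^(38x²).
Q(x) = 0 so μ y is constant: y = Ce^(-38x²).


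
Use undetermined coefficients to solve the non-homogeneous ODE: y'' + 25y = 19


Homogeneous part: r² + 25 = 0 ⇒ r = ±5i, so y_h = C₁cos(5x) + C₂sin(5x).
Try constant y_p = A; plug in: 25A = 19 ⇒ A = 19/25.
General solution: y = C₁cos(5x) + C₂sin(5x) + 19/25.


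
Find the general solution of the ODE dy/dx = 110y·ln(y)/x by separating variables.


Separate: dy/[y ln(y)] = 110 dx/x.
Substitute u = ln(y): du/u = 110 dx/x.
Integrate: ln|ln(y)| = 110ln|x| + C₀, hence ln(y) = C·x^110.


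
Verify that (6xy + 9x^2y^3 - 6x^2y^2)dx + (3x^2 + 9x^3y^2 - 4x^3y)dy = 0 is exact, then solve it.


Check exactness: ∂M/∂y = 6x + 27x^2y^2 - 12x^2y and ∂N/∂x = 6x + 27x^2y^2 - 12x^2y; equal, so the equation is exact.
Integrate M with respect to x (treating y as constant): ∫M dx = 3x^2y + 3x^3y^3 - 2x^3y^2 + h(y).
Differentiate w.r.t. y and set equal to N: all terms match, so h'(y) = 0 and h is a constant absorbed into C.
General solution: 3x^2y + 3x^3y^3 - 2x^3y^2 = C.


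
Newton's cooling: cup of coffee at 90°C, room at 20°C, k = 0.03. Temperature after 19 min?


Newton's law: dT/dt = -k(T - T_a) has solution T(t) = T_a + (T₀ - T_a)e^(-kt).
Plug in T_a = 20, T₀ = 90, k = 0.03, t = 19: T(19) = 20 + (70)e^(-0.57) ≈ 59.6°C.


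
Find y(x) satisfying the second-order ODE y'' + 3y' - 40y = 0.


Characteristic equation: r² + 3r - 40 = 0.
Factor: (r - 5)(r + 8) = 0 ⇒ r = 5, -8 (distinct real).
General solution: y = C₁e^(5x) + C₂e^(-8x).


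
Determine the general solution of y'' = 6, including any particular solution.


Characteristic polynomial (r - 0)² = 0; repeated root r = 0.
y_h = (C₁ + C₂x). Forcing matches the repeated root (resonance), so try y_p = Ax².
Substitute and solve for A: 2A = 6, so A = 3.
General solution: y = C₁ + C₂x + 3x².


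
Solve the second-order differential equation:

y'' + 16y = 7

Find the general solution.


Homogeneous part: r² + 16 = 0 ⇒ r = ±4i, so y_h = C₁cos(4x) + C₂sin(4x).
Try constant y_p = A; plug in: 16A = 7 ⇒ A = 7/16.
General solution: y = C₁cos(4x) + C₂sin(4x) + 7/16.


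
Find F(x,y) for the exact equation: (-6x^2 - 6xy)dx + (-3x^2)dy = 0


Check exactness: ∂M/∂y = -6x and ∂N/∂x = -6x; equal, so the equation is exact.
Integrate M with respect to x (treating y as constant): ∫M dx = -2x^3 - 3x^2y + h(y).
Differentiate w.r.t. y and set equal to N: all terms match, so h'(y) = 0 and h is a constant absorbed into C.
General solution: -2x^3 - 3x^2y = C.


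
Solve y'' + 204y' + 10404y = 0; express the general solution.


Characteristic equation: r² + 204r + 10404 = 0, i.e. (r + 102)² = 0.
Repeated root r = -102; include an x factor for the second linearly independent solution.
General solution: y = (C₁ + C₂x)e^(-102x).


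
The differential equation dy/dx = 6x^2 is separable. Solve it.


Integrate both sides with respect to x: y = ∫ 6x^2 dx = 2x^3 + C.


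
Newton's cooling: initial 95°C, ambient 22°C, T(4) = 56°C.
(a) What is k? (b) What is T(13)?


Newton's law: T(t) = T_a + (T₀ - T_a)e^(-kt).
(a) Use T(4) = 56: (56 - 22)/(95 - 22) = e^(-k·4), so k = -ln(0.466)/4 ≈ 0.1910.
(b) Apply k to t = 13: T(13) = 22 + (73)e^(-2.483) ≈ 28.1°C.


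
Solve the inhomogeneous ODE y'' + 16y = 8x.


Homogeneous: r² + 16 = 0 ⇒ r = ±4i, y_h = C₁cos(4x) + C₂sin(4x).
Polynomial forcing; try y_p = Ax + B. Then y_p'' + 16 y_p = 16(Ax + B) = 8x, so B = 0 and A = 1/2.
General solution: y = C₁cos(4x) + C₂sin(4x) + (1/2)x.


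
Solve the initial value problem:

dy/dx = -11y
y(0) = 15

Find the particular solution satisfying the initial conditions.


General solution of y' = -11y is y = Ce^(-11x).
Apply y(0) = 15: C = 15.
Particular solution: y = 15e^(-11x).


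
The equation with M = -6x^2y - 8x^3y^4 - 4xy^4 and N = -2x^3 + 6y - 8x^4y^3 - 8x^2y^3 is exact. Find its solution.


Check exactness: ∂M/∂y = -6x^2 - 32x^3y^3 - 16xy^3 and ∂N/∂x = -6x^2 - 32x^3y^3 - 16xy^3; equal, so the equation is exact.
Integrate M with respect to x (treating y as constant): ∫M dx = -2x^3y - 2x^4y^4 - 2x^2y^4 + h(y).
Differentiate w.r.t. y and set equal to N: the x-dependent terms already match, leaving h'(y) = 6y. Integrate: h(y) = 3y^2.
So F(x,y) = -2x^3y + 3y^2 - 2x^4y^4 - 2x^2y^4.
General solution: -2x^3y + 3y^2 - 2x^4y^4 - 2x^2y^4 = C.


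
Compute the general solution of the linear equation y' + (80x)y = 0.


P(x) = 80x ⇒ μ = e^(40x²).
Q(x) = 0 so μ y is constant: y = Ce^(-40x²).


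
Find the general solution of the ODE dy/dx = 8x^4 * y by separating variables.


Separate variables: dy/y = 8x^4 dx.
Integrate: ln|y| = (8/5)x^5 + C₀.
Exponentiate: y = Ce^((8/5)x^5).


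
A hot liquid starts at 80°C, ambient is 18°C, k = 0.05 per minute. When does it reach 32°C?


From T(t) = T_a + (T₀ - T_a)e^(-kt), set T(t) = 32:
(32 - 18) / (80 - 18) = e^(-0.05t), so t = -ln(0.226)/0.05 ≈ 29.8 minutes.


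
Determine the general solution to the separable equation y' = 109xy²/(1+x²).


Separate: dy/y² = 109x/(1+x²) dx.
Integrate LHS: ∫ dy/y² = -1/y.
Integrate RHS via u = 1+x²: (109/2)ln(1+x²) + C.
Result: -1/y = (109/2)ln(1+x²) + C.


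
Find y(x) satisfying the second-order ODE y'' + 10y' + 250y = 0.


Characteristic equation: r² + 10r + 250 = 0.
Discriminant is negative; roots r = -5 ± 15i (complex conjugate pair).
General solution uses e^(α x)(C₁ cos(β x) + C₂ sin(β x)): y = e^(-5x)(C₁cos(15x) + C₂sin(15x)).


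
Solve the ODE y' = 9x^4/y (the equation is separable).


Separate variables: y dy = 9x^4 dx.
Integrate both sides: y²/2 = (9/5)x^5 + C₀.
Multiply by 2: y² = (18/5)x^5 + C.


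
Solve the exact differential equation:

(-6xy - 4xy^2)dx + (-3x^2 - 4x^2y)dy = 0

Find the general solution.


Check exactness: ∂M/∂y = -6x - 8xy and ∂N/∂x = -6x - 8xy; equal, so the equation is exact.
Integrate M with respect to x (treating y as constant): ∫M dx = -3x^2y - 2x^2y^2 + h(y).
Differentiate w.r.t. y and set equal to N: all terms match, so h'(y) = 0 and h is a constant absorbed into C.
General solution: -3x^2y - 2x^2y^2 = C.


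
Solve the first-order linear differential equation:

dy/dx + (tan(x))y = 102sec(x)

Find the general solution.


P(x) = tan(x) ⇒ μ = e^(∫tan(x)dx) = sec(x).
(sec(x) y)' = 102sec²(x) ⇒ sec(x) y = 102tan(x) + C.
Multiply by cos(x): y = 102sin(x) + C·cos(x).


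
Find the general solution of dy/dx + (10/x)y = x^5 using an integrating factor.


P(x) = 10/x ⇒ μ = x^10.
(x^10 y)' = x^15 ⇒ x^10 y = x^16/(16) + C.
Solve for y: y = (1/16)x^6 + C/x^10.


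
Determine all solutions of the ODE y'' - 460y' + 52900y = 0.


Characteristic equation: r² - 460r + 52900 = 0, i.e. (r - 230)² = 0.
Repeated root r = 230; include an x factor for the second linearly independent solution.
General solution: y = (C₁ + C₂x)e^(230x).


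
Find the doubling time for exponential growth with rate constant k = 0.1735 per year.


Exponential growth: P(t) = P₀ e^(0.1735t). Set P(t)/P₀ = 2: e^(0.1735t) = 2.
Solve: t = ln(2)/0.1735 ≈ 4.00 years.


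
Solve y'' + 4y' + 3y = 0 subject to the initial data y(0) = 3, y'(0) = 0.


Characteristic roots of r² + 4r + 3 = 0 are -1, -3.
General solution y = c₁ e^(-x) + c₂ e^(-3x).
Apply y(0) = 3: c₁ + c₂ = 3. Apply y'(0) = 0: -1 c₁ - 3 c₂ = 0.
Solve: c₁ = 9/2, c₂ = -3/2.
Particular solution: y = (9/2)e^(-x) - (3/2)e^(-3x).


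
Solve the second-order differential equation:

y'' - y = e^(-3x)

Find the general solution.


Characteristic roots of r² - 1 = 0 are -1, 1.
y_h = C₁e^(-x) + C₂e^(x).
Forcing exponent -3 is not a characteristic root; try y_p = Ae^(-3x).
Substitute: A·(9 + (0)·-3 + (-1)) = A·8 = 1, so A = 1/8.
General solution: y = C₁e^(-x) + C₂e^(x) + (1/8)e^(-3x).


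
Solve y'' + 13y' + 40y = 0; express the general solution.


Characteristic equation: r² + 13r + 40 = 0.
Factor: (r + 8)(r + 5) = 0 ⇒ r = -8, -5 (distinct real).
General solution: y = C₁e^(-8x) + C₂e^(-5x).


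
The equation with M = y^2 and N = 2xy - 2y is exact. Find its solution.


Check exactness: ∂M/∂y = 2y and ∂N/∂x = 2y; equal, so the equation is exact.
Integrate M with respect to x (treating y as constant): ∫M dx = xy^2 + h(y).
Differentiate w.r.t. y and set equal to N: the x-dependent terms already match, leaving h'(y) = -2y. Integrate: h(y) = -y^2.
So F(x,y) = xy^2 - y^2.
General solution: xy^2 - y^2 = C.


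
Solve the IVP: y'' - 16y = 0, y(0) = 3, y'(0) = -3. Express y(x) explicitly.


Characteristic roots of r² - 16 = 0 are 4, -4.
General solution y = c₁ e^(4x) + c₂ e^(-4x).
Apply y(0) = 3: c₁ + c₂ = 3. Apply y'(0) = -3: 4 c₁ - 4 c₂ = -3.
Solve: c₁ = 9/8, c₂ = 15/8.
Particular solution: y = (9/8)e^(4x) + (15/8)e^(-4x).


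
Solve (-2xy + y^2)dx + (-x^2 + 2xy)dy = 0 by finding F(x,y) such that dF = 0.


Check exactness: ∂M/∂y = -2x + 2y and ∂N/∂x = -2x + 2y; equal, so the equation is exact.
Integrate M with respect to x (treating y as constant): ∫M dx = -x^2y + xy^2 + h(y).
Differentiate w.r.t. y and set equal to N: all terms match, so h'(y) = 0 and h is a constant absorbed into C.
General solution: -x^2y + xy^2 = C.


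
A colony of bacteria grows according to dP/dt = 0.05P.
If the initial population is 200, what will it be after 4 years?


The ODE dP/dt = 0.05P has solution P(t) = P(0)e^(0.05t).
Substitute P(0) = 200 and t = 4: P(4) = 200 e^(0.20) ≈ 244.


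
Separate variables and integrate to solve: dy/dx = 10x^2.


Integrate both sides with respect to x: y = ∫ 10x^2 dx = (10/3)x^3 + C.


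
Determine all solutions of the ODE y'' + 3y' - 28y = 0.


Characteristic equation: r² + 3r - 28 = 0.
Factor: (r - 4)(r + 7) = 0 ⇒ r = 4, -7 (distinct real).
General solution: y = C₁e^(4x) + C₂e^(-7x).


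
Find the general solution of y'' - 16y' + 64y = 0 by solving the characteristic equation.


Characteristic equation: r² - 16r + 64 = 0, i.e. (r - 8)² = 0.
Repeated root r = 8; include an x factor for the second linearly independent solution.
General solution: y = (C₁ + C₂x)e^(8x).


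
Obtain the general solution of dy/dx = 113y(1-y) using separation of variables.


Separate: dy/[y(1-y)] = 113 dx.
Partial fractions: 1/[y(1-y)] = 1/y + 1/(1-y).
Integrate: ln|y/(1-y)| = 113x + C₀.
Solve for y: y = 1/(1 + Ce^(-113x)).


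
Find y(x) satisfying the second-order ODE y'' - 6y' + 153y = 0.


Characteristic equation: r² - 6r + 153 = 0.
Discriminant is negative; roots r = 3 ± 12i (complex conjugate pair).
General solution uses e^(α x)(C₁ cos(β x) + C₂ sin(β x)): y = e^(3x)(C₁cos(12x) + C₂sin(12x)).


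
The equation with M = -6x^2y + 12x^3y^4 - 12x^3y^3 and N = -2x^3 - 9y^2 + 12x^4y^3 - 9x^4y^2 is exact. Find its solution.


Check exactness: ∂M/∂y = -6x^2 + 48x^3y^3 - 36x^3y^2 and ∂N/∂x = -6x^2 + 48x^3y^3 - 36x^3y^2; equal, so the equation is exact.
Integrate M with respect to x (treating y as constant): ∫M dx = -2x^3y + 3x^4y^4 - 3x^4y^3 + h(y).
Differentiate w.r.t. y and set equal to N: the x-dependent terms already match, leaving h'(y) = -9y^2. Integrate: h(y) = -3y^3.
So F(x,y) = -2x^3y - 3y^3 + 3x^4y^4 - 3x^4y^3.
General solution: -2x^3y - 3y^3 + 3x^4y^4 - 3x^4y^3 = C.


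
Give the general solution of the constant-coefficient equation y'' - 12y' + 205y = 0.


Characteristic equation: r² - 12r + 205 = 0.
Discriminant is negative; roots r = 6 ± 13i (complex conjugate pair).
General solution uses e^(α x)(C₁ cos(β x) + C₂ sin(β x)): y = e^(6x)(C₁cos(13x) + C₂sin(13x)).


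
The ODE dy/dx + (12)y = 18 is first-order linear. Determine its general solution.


P(x) = 12, Q(x) = 18; integrating factor μ = e^(12x).
(μ y)' = 18e^(12x) ⇒ μ y = (3/2)e^(12x) + C.
Divide by μ: y = 3/2 + Ce^(-12x).


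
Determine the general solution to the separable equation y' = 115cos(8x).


g(y) = 1, so integrate directly: y = ∫ 115cos(8x) dx = (115/8)sin(8x) + C.


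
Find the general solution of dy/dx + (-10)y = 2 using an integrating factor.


P(x) = -10 ⇒ μ = e^(-10x).
(μ y)' = 2e^(-10x) ⇒ μ y = -(1/5)e^(-10x) + C.
Divide by μ: y = -1/5 + Ce^(10x).


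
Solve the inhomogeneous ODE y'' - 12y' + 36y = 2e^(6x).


Characteristic polynomial (r - 6)² = 0; repeated root r = 6.
y_h = (C₁ + C₂x)e^(6x). Forcing matches the repeated root (resonance), so try y_p = Ax² e^(6x).
Substitute and solve for A: 2A = 2, so A = 1.
General solution: y = (C₁ + C₂x + x²)e^(6x).


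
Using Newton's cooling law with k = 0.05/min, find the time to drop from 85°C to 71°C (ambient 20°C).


From T(t) = T_a + (T₀ - T_a)e^(-kt), set T(t) = 71:
(71 - 20) / (85 - 20) = e^(-0.05t), so t = -ln(0.785)/0.05 ≈ 4.9 minutes.


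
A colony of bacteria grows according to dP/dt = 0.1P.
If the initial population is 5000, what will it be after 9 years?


The ODE dP/dt = 0.1P has solution P(t) = P(0)e^(0.1t).
Substitute P(0) = 5000 and t = 9: P(9) = 5000 e^(0.90) ≈ 12298.


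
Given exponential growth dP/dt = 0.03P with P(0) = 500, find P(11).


The ODE dP/dt = 0.03P has solution P(t) = P(0)e^(0.03t).
Substitute P(0) = 500 and t = 11: P(11) = 500 e^(0.33) ≈ 695.


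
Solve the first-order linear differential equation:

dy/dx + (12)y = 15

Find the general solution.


P(x) = 12, Q(x) = 15; integrating factor μ = e^(12x).
(μ y)' = 15e^(12x) ⇒ μ y = (5/4)e^(12x) + C.
Divide by μ: y = 5/4 + Ce^(-12x).


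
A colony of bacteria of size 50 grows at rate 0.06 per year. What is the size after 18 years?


The ODE dP/dt = 0.06P has solution P(t) = P(0)e^(0.06t).
Substitute P(0) = 50 and t = 18: P(18) = 50 e^(1.08) ≈ 147.


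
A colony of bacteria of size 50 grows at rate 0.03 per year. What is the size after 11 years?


The ODE dP/dt = 0.03P has solution P(t) = P(0)e^(0.03t).
Substitute P(0) = 50 and t = 11: P(11) = 50 e^(0.33) ≈ 70.


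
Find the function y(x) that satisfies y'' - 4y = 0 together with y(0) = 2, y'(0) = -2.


Characteristic roots of r² - 4 = 0 are -2, 2.
General solution y = c₁ e^(-2x) + c₂ e^(2x).
Apply y(0) = 2: c₁ + c₂ = 2. Apply y'(0) = -2: -2 c₁ + 2 c₂ = -2.
Solve: c₁ = 3/2, c₂ = 1/2.
Particular solution: y = (3/2)e^(-2x) + (1/2)e^(2x).


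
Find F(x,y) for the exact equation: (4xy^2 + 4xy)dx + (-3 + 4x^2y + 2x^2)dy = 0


Check exactness: ∂M/∂y = 8xy + 4x and ∂N/∂x = 8xy + 4x; equal, so the equation is exact.
Integrate M with respect to x (treating y as constant): ∫M dx = 2x^2y^2 + 2x^2y + h(y).
Differentiate w.r.t. y and set equal to N: the x-dependent terms already match, leaving h'(y) = -3. Integrate: h(y) = -3y.
So F(x,y) = -3y + 2x^2y^2 + 2x^2y.
General solution: -3y + 2x^2y^2 + 2x^2y = C.


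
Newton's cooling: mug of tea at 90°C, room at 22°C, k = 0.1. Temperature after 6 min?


Newton's law: dT/dt = -k(T - T_a) has solution T(t) = T_a + (T₀ - T_a)e^(-kt).
Plug in T_a = 22, T₀ = 90, k = 0.1, t = 6: T(6) = 22 + (68)e^(-0.60) ≈ 59.3°C.


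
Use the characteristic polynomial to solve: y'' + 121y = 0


Characteristic equation: r² + 121 = 0.
Discriminant is negative; roots r = 0 ± 11i (complex conjugate pair).
General solution uses e^(α x)(C₁ cos(β x) + C₂ sin(β x)): y = C₁cos(11x) + C₂sin(11x).


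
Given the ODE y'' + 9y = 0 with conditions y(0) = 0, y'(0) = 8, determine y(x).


Characteristic roots of r² + 9 = 0 are ±3i, so y = C₁cos(3x) + C₂sin(3x).
Apply y(0) = 0: C₁ = 0. Differentiate and apply y'(0) = 8: 3·C₂ = 8, so C₂ = 8/3.
Particular solution: y = (8/3)sin(3x).


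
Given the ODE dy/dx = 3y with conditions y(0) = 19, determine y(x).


General solution of y' = 3y is y = Ce^(3x).
Apply y(0) = 19: C = 19.
Particular solution: y = 19e^(3x).


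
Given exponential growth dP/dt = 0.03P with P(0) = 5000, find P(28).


The ODE dP/dt = 0.03P has solution P(t) = P(0)e^(0.03t).
Substitute P(0) = 5000 and t = 28: P(28) = 5000 e^(0.84) ≈ 11582.


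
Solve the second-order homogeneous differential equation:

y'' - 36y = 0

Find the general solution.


Characteristic equation: r² - 36 = 0.
Factor: (r - 6)(r + 6) = 0 ⇒ r = 6, -6 (distinct real).
General solution: y = C₁e^(6x) + C₂e^(-6x).


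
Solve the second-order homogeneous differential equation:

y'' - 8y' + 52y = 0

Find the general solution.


Characteristic equation: r² - 8r + 52 = 0.
Discriminant is negative; roots r = 4 ± 6i (complex conjugate pair).
General solution uses e^(α x)(C₁ cos(β x) + C₂ sin(β x)): y = e^(4x)(C₁cos(6x) + C₂sin(6x)).


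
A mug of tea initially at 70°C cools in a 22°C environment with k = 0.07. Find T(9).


Newton's law: dT/dt = -k(T - T_a) has solution T(t) = T_a + (T₀ - T_a)e^(-kt).
Plug in T_a = 22, T₀ = 70, k = 0.07, t = 9: T(9) = 22 + (48)e^(-0.63) ≈ 47.6°C.


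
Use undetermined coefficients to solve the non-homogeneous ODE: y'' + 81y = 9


Homogeneous part: r² + 81 = 0 ⇒ r = ±9i, so y_h = C₁cos(9x) + C₂sin(9x).
Try constant y_p = A; plug in: 81A = 9 ⇒ A = 1/9.
General solution: y = C₁cos(9x) + C₂sin(9x) + 1/9.


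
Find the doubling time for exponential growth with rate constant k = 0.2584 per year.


Exponential growth: P(t) = P₀ e^(0.2584t). Set P(t)/P₀ = 2: e^(0.2584t) = 2.
Solve: t = ln(2)/0.2584 ≈ 2.68 years.


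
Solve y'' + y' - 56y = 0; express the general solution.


Characteristic equation: r² + r - 56 = 0.
Factor: (r + 8)(r - 7) = 0 ⇒ r = -8, 7 (distinct real).
General solution: y = C₁e^(-8x) + C₂e^(7x).


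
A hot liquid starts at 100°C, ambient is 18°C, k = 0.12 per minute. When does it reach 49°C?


From T(t) = T_a + (T₀ - T_a)e^(-kt), set T(t) = 49:
(49 - 18) / (100 - 18) = e^(-0.12t), so t = -ln(0.378)/0.12 ≈ 8.1 minutes.


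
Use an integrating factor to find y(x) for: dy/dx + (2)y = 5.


P(x) = 2, Q(x) = 5; integrating factor μ = e^(2x).
(μ y)' = 5e^(2x) ⇒ μ y = (5/2)e^(2x) + C.
Divide by μ: y = 5/2 + Ce^(-2x).


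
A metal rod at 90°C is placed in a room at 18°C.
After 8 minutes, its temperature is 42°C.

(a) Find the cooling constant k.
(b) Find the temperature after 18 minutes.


Newton's law: T(t) = T_a + (T₀ - T_a)e^(-kt).
(a) Use T(8) = 42: (42 - 18)/(90 - 18) = e^(-k·8), so k = -ln(0.333)/8 ≈ 0.1373.
(b) Apply k to t = 18: T(18) = 18 + (72)e^(-2.472) ≈ 24.1°C.


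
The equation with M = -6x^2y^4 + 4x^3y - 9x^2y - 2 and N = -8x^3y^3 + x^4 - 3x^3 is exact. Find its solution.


Check exactness: ∂M/∂y = -24x^2y^3 + 4x^3 - 9x^2 and ∂N/∂x = -24x^2y^3 + 4x^3 - 9x^2; equal, so the equation is exact.
Integrate M with respect to x (treating y as constant): ∫M dx = -2x^3y^4 + x^4y - 3x^3y - 2x + h(y).
Differentiate w.r.t. y and set equal to N: all terms match, so h'(y) = 0 and h is a constant absorbed into C.
General solution: -2x^3y^4 + x^4y - 3x^3y - 2x = C.


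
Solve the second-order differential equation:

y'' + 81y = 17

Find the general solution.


Homogeneous part: r² + 81 = 0 ⇒ r = ±9i, so y_h = C₁cos(9x) + C₂sin(9x).
Try constant y_p = A; plug in: 81A = 17 ⇒ A = 17/81.
General solution: y = C₁cos(9x) + C₂sin(9x) + 17/81.
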